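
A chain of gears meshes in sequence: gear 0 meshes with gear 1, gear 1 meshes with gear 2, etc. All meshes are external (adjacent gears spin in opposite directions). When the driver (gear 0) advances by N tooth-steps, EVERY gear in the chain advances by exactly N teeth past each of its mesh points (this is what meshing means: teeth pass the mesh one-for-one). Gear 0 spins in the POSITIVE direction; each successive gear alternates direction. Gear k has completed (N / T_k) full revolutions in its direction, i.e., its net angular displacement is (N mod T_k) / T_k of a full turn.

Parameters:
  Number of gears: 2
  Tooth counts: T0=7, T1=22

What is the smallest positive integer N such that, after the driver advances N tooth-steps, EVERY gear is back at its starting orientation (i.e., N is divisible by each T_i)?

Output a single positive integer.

Answer: 154

Derivation:
Gear k returns to start when N is a multiple of T_k.
All gears at start simultaneously when N is a common multiple of [7, 22]; the smallest such N is lcm(7, 22).
Start: lcm = T0 = 7
Fold in T1=22: gcd(7, 22) = 1; lcm(7, 22) = 7 * 22 / 1 = 154 / 1 = 154
Full cycle length = 154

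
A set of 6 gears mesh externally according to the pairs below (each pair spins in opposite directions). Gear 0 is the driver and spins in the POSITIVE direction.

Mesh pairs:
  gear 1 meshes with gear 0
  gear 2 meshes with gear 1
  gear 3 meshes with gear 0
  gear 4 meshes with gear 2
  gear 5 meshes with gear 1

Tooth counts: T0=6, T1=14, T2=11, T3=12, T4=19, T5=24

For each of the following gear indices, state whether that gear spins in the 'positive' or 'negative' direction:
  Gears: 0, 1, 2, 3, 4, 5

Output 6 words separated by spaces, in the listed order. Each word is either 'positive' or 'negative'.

Answer: positive negative positive negative negative positive

Derivation:
Gear 0 (driver): positive (depth 0)
  gear 1: meshes with gear 0 -> depth 1 -> negative (opposite of gear 0)
  gear 2: meshes with gear 1 -> depth 2 -> positive (opposite of gear 1)
  gear 3: meshes with gear 0 -> depth 1 -> negative (opposite of gear 0)
  gear 4: meshes with gear 2 -> depth 3 -> negative (opposite of gear 2)
  gear 5: meshes with gear 1 -> depth 2 -> positive (opposite of gear 1)
Queried indices 0, 1, 2, 3, 4, 5 -> positive, negative, positive, negative, negative, positive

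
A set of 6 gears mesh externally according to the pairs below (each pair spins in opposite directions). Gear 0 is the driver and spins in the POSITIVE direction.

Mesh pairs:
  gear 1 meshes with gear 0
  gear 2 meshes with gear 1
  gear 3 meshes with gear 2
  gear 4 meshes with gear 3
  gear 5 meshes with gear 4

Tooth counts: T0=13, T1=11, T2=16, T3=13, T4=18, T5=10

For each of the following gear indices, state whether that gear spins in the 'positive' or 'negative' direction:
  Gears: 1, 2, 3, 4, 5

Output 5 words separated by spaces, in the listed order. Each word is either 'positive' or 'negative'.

Gear 0 (driver): positive (depth 0)
  gear 1: meshes with gear 0 -> depth 1 -> negative (opposite of gear 0)
  gear 2: meshes with gear 1 -> depth 2 -> positive (opposite of gear 1)
  gear 3: meshes with gear 2 -> depth 3 -> negative (opposite of gear 2)
  gear 4: meshes with gear 3 -> depth 4 -> positive (opposite of gear 3)
  gear 5: meshes with gear 4 -> depth 5 -> negative (opposite of gear 4)
Queried indices 1, 2, 3, 4, 5 -> negative, positive, negative, positive, negative

Answer: negative positive negative positive negative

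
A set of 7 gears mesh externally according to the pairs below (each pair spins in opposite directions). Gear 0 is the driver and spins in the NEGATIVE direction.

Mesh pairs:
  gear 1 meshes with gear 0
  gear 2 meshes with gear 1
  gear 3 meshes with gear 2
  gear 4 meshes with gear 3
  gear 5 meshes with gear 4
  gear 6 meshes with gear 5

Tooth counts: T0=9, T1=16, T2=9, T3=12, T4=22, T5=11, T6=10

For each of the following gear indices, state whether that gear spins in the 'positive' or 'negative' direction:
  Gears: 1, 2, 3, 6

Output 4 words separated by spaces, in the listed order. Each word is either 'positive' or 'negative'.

Answer: positive negative positive negative

Derivation:
Gear 0 (driver): negative (depth 0)
  gear 1: meshes with gear 0 -> depth 1 -> positive (opposite of gear 0)
  gear 2: meshes with gear 1 -> depth 2 -> negative (opposite of gear 1)
  gear 3: meshes with gear 2 -> depth 3 -> positive (opposite of gear 2)
  gear 4: meshes with gear 3 -> depth 4 -> negative (opposite of gear 3)
  gear 5: meshes with gear 4 -> depth 5 -> positive (opposite of gear 4)
  gear 6: meshes with gear 5 -> depth 6 -> negative (opposite of gear 5)
Queried indices 1, 2, 3, 6 -> positive, negative, positive, negative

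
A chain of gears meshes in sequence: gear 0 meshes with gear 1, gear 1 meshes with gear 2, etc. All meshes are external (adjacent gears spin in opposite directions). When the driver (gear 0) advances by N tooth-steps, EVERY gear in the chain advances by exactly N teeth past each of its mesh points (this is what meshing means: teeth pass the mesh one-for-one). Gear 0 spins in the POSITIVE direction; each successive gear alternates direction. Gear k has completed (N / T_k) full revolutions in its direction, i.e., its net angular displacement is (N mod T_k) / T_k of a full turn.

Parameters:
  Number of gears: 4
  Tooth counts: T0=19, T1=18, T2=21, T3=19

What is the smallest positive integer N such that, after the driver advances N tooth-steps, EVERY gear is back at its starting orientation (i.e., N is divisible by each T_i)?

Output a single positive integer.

Answer: 2394

Derivation:
Gear k returns to start when N is a multiple of T_k.
All gears at start simultaneously when N is a common multiple of [19, 18, 21, 19]; the smallest such N is lcm(19, 18, 21, 19).
Start: lcm = T0 = 19
Fold in T1=18: gcd(19, 18) = 1; lcm(19, 18) = 19 * 18 / 1 = 342 / 1 = 342
Fold in T2=21: gcd(342, 21) = 3; lcm(342, 21) = 342 * 21 / 3 = 7182 / 3 = 2394
Fold in T3=19: gcd(2394, 19) = 19; lcm(2394, 19) = 2394 * 19 / 19 = 45486 / 19 = 2394
Full cycle length = 2394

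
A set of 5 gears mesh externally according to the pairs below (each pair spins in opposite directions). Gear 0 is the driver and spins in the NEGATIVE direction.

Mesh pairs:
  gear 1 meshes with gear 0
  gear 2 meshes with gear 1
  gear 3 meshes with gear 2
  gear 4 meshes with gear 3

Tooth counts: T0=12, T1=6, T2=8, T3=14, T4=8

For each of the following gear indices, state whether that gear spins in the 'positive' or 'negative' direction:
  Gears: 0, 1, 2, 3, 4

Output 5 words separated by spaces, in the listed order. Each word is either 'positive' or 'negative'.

Answer: negative positive negative positive negative

Derivation:
Gear 0 (driver): negative (depth 0)
  gear 1: meshes with gear 0 -> depth 1 -> positive (opposite of gear 0)
  gear 2: meshes with gear 1 -> depth 2 -> negative (opposite of gear 1)
  gear 3: meshes with gear 2 -> depth 3 -> positive (opposite of gear 2)
  gear 4: meshes with gear 3 -> depth 4 -> negative (opposite of gear 3)
Queried indices 0, 1, 2, 3, 4 -> negative, positive, negative, positive, negative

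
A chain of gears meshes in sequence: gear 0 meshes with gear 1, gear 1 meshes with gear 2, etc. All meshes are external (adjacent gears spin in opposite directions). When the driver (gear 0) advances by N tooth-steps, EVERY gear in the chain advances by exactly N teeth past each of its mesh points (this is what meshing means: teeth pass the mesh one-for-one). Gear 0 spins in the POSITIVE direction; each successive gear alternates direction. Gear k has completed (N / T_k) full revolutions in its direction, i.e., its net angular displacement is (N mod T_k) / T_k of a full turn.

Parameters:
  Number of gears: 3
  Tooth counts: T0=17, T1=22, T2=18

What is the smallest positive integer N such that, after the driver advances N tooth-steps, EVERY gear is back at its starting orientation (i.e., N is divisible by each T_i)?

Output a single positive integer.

Answer: 3366

Derivation:
Gear k returns to start when N is a multiple of T_k.
All gears at start simultaneously when N is a common multiple of [17, 22, 18]; the smallest such N is lcm(17, 22, 18).
Start: lcm = T0 = 17
Fold in T1=22: gcd(17, 22) = 1; lcm(17, 22) = 17 * 22 / 1 = 374 / 1 = 374
Fold in T2=18: gcd(374, 18) = 2; lcm(374, 18) = 374 * 18 / 2 = 6732 / 2 = 3366
Full cycle length = 3366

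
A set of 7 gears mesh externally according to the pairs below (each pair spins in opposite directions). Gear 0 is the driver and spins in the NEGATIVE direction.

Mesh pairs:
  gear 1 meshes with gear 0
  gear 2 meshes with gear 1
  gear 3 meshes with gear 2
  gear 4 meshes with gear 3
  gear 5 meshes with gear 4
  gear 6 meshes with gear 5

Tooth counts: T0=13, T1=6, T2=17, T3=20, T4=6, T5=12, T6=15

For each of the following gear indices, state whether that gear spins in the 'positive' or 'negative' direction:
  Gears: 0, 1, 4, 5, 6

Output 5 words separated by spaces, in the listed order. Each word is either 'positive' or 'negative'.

Answer: negative positive negative positive negative

Derivation:
Gear 0 (driver): negative (depth 0)
  gear 1: meshes with gear 0 -> depth 1 -> positive (opposite of gear 0)
  gear 2: meshes with gear 1 -> depth 2 -> negative (opposite of gear 1)
  gear 3: meshes with gear 2 -> depth 3 -> positive (opposite of gear 2)
  gear 4: meshes with gear 3 -> depth 4 -> negative (opposite of gear 3)
  gear 5: meshes with gear 4 -> depth 5 -> positive (opposite of gear 4)
  gear 6: meshes with gear 5 -> depth 6 -> negative (opposite of gear 5)
Queried indices 0, 1, 4, 5, 6 -> negative, positive, negative, positive, negative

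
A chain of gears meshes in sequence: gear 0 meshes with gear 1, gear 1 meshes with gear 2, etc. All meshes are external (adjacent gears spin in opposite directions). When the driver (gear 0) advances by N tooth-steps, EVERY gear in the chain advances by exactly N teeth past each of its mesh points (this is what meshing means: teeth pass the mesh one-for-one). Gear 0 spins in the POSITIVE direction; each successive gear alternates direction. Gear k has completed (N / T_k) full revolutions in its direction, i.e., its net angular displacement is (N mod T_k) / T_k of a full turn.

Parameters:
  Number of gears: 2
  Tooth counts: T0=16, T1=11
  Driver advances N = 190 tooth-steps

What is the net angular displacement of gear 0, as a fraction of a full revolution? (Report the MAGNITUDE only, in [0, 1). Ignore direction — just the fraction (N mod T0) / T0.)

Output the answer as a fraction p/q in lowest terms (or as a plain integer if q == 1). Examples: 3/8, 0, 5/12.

Chain of 2 gears, tooth counts: [16, 11]
  gear 0: T0=16, direction=positive, advance = 190 mod 16 = 14 teeth = 14/16 turn
  gear 1: T1=11, direction=negative, advance = 190 mod 11 = 3 teeth = 3/11 turn
Gear 0: 190 mod 16 = 14
Fraction = 14 / 16 = 7/8 (gcd(14,16)=2) = 7/8

Answer: 7/8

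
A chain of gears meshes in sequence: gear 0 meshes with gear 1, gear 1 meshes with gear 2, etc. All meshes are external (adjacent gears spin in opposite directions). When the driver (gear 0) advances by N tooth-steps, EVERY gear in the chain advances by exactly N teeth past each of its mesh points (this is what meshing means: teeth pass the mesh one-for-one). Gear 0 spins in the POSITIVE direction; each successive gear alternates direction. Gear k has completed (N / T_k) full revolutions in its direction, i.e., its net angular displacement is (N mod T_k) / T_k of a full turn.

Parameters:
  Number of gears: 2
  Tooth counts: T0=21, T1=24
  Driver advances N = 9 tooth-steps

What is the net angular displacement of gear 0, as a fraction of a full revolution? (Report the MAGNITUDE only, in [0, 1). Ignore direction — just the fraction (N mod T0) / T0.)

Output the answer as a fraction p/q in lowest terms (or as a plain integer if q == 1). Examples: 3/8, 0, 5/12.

Answer: 3/7

Derivation:
Chain of 2 gears, tooth counts: [21, 24]
  gear 0: T0=21, direction=positive, advance = 9 mod 21 = 9 teeth = 9/21 turn
  gear 1: T1=24, direction=negative, advance = 9 mod 24 = 9 teeth = 9/24 turn
Gear 0: 9 mod 21 = 9
Fraction = 9 / 21 = 3/7 (gcd(9,21)=3) = 3/7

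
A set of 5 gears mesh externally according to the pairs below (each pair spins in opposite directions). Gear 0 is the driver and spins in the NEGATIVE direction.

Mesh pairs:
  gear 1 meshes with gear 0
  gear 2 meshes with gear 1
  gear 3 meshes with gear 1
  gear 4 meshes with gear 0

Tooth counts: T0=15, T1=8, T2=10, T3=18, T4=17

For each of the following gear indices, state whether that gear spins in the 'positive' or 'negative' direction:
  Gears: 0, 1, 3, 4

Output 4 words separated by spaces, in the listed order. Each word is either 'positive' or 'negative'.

Gear 0 (driver): negative (depth 0)
  gear 1: meshes with gear 0 -> depth 1 -> positive (opposite of gear 0)
  gear 2: meshes with gear 1 -> depth 2 -> negative (opposite of gear 1)
  gear 3: meshes with gear 1 -> depth 2 -> negative (opposite of gear 1)
  gear 4: meshes with gear 0 -> depth 1 -> positive (opposite of gear 0)
Queried indices 0, 1, 3, 4 -> negative, positive, negative, positive

Answer: negative positive negative positive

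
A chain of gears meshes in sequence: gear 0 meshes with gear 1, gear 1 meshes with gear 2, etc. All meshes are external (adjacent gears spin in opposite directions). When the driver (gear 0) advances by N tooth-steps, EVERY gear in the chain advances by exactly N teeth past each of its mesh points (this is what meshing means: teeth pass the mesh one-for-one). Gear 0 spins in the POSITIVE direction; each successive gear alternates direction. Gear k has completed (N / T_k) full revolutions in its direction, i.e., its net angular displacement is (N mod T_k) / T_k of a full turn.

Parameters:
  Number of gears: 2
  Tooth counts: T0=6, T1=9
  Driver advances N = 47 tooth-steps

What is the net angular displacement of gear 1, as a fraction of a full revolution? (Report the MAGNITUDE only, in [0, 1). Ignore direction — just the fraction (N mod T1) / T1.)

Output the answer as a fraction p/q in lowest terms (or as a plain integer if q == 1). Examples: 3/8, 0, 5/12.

Answer: 2/9

Derivation:
Chain of 2 gears, tooth counts: [6, 9]
  gear 0: T0=6, direction=positive, advance = 47 mod 6 = 5 teeth = 5/6 turn
  gear 1: T1=9, direction=negative, advance = 47 mod 9 = 2 teeth = 2/9 turn
Gear 1: 47 mod 9 = 2
Fraction = 2 / 9 = 2/9 (gcd(2,9)=1) = 2/9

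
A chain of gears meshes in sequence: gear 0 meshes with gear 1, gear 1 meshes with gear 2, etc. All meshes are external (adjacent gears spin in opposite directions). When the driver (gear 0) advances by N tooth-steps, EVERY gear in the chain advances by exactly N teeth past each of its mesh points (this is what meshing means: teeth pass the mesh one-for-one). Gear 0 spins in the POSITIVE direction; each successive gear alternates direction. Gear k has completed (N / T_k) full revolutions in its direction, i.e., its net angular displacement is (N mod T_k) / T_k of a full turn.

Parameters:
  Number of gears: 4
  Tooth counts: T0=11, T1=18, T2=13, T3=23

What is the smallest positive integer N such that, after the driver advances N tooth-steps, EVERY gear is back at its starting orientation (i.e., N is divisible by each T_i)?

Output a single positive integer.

Gear k returns to start when N is a multiple of T_k.
All gears at start simultaneously when N is a common multiple of [11, 18, 13, 23]; the smallest such N is lcm(11, 18, 13, 23).
Start: lcm = T0 = 11
Fold in T1=18: gcd(11, 18) = 1; lcm(11, 18) = 11 * 18 / 1 = 198 / 1 = 198
Fold in T2=13: gcd(198, 13) = 1; lcm(198, 13) = 198 * 13 / 1 = 2574 / 1 = 2574
Fold in T3=23: gcd(2574, 23) = 1; lcm(2574, 23) = 2574 * 23 / 1 = 59202 / 1 = 59202
Full cycle length = 59202

Answer: 59202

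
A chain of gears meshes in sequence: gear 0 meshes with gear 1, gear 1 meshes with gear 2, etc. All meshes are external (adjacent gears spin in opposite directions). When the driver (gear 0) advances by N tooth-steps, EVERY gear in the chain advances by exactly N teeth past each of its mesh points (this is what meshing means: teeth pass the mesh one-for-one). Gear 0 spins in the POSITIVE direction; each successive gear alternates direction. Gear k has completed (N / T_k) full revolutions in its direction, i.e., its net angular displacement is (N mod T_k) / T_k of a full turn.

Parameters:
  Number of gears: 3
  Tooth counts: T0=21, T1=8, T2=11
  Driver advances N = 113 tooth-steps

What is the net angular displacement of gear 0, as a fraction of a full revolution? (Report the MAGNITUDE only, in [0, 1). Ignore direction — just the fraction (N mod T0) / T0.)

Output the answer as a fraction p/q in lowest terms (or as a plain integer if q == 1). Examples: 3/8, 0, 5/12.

Chain of 3 gears, tooth counts: [21, 8, 11]
  gear 0: T0=21, direction=positive, advance = 113 mod 21 = 8 teeth = 8/21 turn
  gear 1: T1=8, direction=negative, advance = 113 mod 8 = 1 teeth = 1/8 turn
  gear 2: T2=11, direction=positive, advance = 113 mod 11 = 3 teeth = 3/11 turn
Gear 0: 113 mod 21 = 8
Fraction = 8 / 21 = 8/21 (gcd(8,21)=1) = 8/21

Answer: 8/21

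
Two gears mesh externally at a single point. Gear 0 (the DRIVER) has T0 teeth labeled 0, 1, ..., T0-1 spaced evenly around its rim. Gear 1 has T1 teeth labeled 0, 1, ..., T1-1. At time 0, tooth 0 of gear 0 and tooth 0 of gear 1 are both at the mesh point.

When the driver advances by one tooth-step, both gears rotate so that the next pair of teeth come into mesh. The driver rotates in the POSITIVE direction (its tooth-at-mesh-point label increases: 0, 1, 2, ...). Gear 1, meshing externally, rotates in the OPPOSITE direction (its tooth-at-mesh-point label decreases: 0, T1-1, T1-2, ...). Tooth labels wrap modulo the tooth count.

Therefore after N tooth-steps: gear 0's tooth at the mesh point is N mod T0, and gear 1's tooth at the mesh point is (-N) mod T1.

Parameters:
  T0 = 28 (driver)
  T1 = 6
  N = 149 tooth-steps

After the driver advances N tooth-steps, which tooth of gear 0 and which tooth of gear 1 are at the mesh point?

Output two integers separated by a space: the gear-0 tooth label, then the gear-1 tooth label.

Gear 0 (driver, T0=28): tooth at mesh = N mod T0
  149 = 5 * 28 + 9, so 149 mod 28 = 9
  gear 0 tooth = 9
Gear 1 (driven, T1=6): tooth at mesh = (-N) mod T1
  149 = 24 * 6 + 5, so 149 mod 6 = 5
  (-149) mod 6 = (-5) mod 6 = 6 - 5 = 1
Mesh after 149 steps: gear-0 tooth 9 meets gear-1 tooth 1

Answer: 9 1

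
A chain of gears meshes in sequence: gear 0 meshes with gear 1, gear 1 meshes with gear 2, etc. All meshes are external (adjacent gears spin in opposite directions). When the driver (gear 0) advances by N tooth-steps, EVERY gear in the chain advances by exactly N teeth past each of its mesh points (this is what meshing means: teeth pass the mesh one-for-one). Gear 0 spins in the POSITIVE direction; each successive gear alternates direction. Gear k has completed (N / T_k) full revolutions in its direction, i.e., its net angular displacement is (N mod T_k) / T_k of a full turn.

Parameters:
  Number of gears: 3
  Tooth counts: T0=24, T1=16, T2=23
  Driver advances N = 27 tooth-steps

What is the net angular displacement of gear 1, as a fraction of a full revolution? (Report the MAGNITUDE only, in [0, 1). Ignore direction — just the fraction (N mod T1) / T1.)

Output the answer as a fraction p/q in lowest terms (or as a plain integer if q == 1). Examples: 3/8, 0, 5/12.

Answer: 11/16

Derivation:
Chain of 3 gears, tooth counts: [24, 16, 23]
  gear 0: T0=24, direction=positive, advance = 27 mod 24 = 3 teeth = 3/24 turn
  gear 1: T1=16, direction=negative, advance = 27 mod 16 = 11 teeth = 11/16 turn
  gear 2: T2=23, direction=positive, advance = 27 mod 23 = 4 teeth = 4/23 turn
Gear 1: 27 mod 16 = 11
Fraction = 11 / 16 = 11/16 (gcd(11,16)=1) = 11/16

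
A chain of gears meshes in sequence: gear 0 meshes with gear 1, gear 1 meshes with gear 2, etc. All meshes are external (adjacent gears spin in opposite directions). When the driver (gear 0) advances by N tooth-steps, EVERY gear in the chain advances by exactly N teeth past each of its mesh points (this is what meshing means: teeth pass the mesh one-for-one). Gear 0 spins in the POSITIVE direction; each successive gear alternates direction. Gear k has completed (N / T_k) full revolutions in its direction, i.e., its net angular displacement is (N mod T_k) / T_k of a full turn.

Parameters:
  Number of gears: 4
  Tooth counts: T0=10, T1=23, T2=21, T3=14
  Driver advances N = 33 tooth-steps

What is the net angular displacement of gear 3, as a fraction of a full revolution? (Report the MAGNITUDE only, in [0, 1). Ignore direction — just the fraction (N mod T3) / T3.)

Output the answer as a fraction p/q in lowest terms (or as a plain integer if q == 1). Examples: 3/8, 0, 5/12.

Answer: 5/14

Derivation:
Chain of 4 gears, tooth counts: [10, 23, 21, 14]
  gear 0: T0=10, direction=positive, advance = 33 mod 10 = 3 teeth = 3/10 turn
  gear 1: T1=23, direction=negative, advance = 33 mod 23 = 10 teeth = 10/23 turn
  gear 2: T2=21, direction=positive, advance = 33 mod 21 = 12 teeth = 12/21 turn
  gear 3: T3=14, direction=negative, advance = 33 mod 14 = 5 teeth = 5/14 turn
Gear 3: 33 mod 14 = 5
Fraction = 5 / 14 = 5/14 (gcd(5,14)=1) = 5/14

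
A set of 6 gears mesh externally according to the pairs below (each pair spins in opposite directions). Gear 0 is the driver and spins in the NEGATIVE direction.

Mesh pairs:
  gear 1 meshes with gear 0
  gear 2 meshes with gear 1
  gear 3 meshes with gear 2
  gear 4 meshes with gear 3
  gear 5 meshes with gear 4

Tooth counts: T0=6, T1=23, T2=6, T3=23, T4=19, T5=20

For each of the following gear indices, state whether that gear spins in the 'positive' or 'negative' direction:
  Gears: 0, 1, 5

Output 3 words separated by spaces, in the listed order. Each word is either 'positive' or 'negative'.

Answer: negative positive positive

Derivation:
Gear 0 (driver): negative (depth 0)
  gear 1: meshes with gear 0 -> depth 1 -> positive (opposite of gear 0)
  gear 2: meshes with gear 1 -> depth 2 -> negative (opposite of gear 1)
  gear 3: meshes with gear 2 -> depth 3 -> positive (opposite of gear 2)
  gear 4: meshes with gear 3 -> depth 4 -> negative (opposite of gear 3)
  gear 5: meshes with gear 4 -> depth 5 -> positive (opposite of gear 4)
Queried indices 0, 1, 5 -> negative, positive, positive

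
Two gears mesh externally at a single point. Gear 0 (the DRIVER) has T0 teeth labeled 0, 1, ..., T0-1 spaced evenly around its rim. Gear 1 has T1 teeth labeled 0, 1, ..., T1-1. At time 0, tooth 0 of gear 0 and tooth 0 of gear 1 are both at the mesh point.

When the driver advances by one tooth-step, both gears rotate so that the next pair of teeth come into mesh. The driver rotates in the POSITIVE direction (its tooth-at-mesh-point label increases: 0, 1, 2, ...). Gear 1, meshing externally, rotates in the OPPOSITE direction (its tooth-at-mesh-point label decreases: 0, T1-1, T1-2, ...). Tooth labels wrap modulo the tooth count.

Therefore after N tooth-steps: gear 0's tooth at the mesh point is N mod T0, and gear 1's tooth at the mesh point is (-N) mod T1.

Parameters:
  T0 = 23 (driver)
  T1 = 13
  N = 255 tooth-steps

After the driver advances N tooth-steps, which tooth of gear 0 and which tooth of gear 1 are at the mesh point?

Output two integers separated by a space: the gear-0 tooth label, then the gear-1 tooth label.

Gear 0 (driver, T0=23): tooth at mesh = N mod T0
  255 = 11 * 23 + 2, so 255 mod 23 = 2
  gear 0 tooth = 2
Gear 1 (driven, T1=13): tooth at mesh = (-N) mod T1
  255 = 19 * 13 + 8, so 255 mod 13 = 8
  (-255) mod 13 = (-8) mod 13 = 13 - 8 = 5
Mesh after 255 steps: gear-0 tooth 2 meets gear-1 tooth 5

Answer: 2 5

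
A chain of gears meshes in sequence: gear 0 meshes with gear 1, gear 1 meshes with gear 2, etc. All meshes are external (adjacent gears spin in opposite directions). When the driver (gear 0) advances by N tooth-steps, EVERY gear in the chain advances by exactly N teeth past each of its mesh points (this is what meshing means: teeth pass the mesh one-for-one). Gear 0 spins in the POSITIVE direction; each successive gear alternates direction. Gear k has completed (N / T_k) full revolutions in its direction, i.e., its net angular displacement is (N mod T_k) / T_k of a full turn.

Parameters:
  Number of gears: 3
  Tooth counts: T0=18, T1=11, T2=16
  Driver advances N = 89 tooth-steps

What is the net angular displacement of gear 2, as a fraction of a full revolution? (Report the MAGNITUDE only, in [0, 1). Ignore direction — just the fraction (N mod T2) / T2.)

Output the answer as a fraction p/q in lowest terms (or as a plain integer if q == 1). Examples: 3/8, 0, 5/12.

Answer: 9/16

Derivation:
Chain of 3 gears, tooth counts: [18, 11, 16]
  gear 0: T0=18, direction=positive, advance = 89 mod 18 = 17 teeth = 17/18 turn
  gear 1: T1=11, direction=negative, advance = 89 mod 11 = 1 teeth = 1/11 turn
  gear 2: T2=16, direction=positive, advance = 89 mod 16 = 9 teeth = 9/16 turn
Gear 2: 89 mod 16 = 9
Fraction = 9 / 16 = 9/16 (gcd(9,16)=1) = 9/16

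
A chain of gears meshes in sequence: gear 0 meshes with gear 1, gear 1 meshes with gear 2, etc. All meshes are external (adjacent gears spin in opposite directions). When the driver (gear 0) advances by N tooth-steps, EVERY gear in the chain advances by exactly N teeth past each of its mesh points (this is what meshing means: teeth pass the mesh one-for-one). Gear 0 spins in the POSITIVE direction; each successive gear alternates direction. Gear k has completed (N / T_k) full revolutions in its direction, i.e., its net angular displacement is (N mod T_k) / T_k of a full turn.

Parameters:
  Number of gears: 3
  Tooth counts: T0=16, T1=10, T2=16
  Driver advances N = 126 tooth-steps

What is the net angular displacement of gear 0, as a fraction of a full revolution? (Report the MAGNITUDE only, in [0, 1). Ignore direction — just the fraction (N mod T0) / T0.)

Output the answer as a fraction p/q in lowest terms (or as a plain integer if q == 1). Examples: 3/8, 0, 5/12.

Answer: 7/8

Derivation:
Chain of 3 gears, tooth counts: [16, 10, 16]
  gear 0: T0=16, direction=positive, advance = 126 mod 16 = 14 teeth = 14/16 turn
  gear 1: T1=10, direction=negative, advance = 126 mod 10 = 6 teeth = 6/10 turn
  gear 2: T2=16, direction=positive, advance = 126 mod 16 = 14 teeth = 14/16 turn
Gear 0: 126 mod 16 = 14
Fraction = 14 / 16 = 7/8 (gcd(14,16)=2) = 7/8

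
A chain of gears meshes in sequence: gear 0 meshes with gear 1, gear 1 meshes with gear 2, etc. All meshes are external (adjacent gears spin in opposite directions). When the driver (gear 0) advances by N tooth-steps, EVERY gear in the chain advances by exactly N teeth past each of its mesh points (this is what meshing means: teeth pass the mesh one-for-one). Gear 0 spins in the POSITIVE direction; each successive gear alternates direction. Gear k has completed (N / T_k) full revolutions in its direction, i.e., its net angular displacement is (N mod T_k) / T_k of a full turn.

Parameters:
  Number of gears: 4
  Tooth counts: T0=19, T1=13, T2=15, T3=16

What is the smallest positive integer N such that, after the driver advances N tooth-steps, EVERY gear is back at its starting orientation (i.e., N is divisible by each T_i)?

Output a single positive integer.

Answer: 59280

Derivation:
Gear k returns to start when N is a multiple of T_k.
All gears at start simultaneously when N is a common multiple of [19, 13, 15, 16]; the smallest such N is lcm(19, 13, 15, 16).
Start: lcm = T0 = 19
Fold in T1=13: gcd(19, 13) = 1; lcm(19, 13) = 19 * 13 / 1 = 247 / 1 = 247
Fold in T2=15: gcd(247, 15) = 1; lcm(247, 15) = 247 * 15 / 1 = 3705 / 1 = 3705
Fold in T3=16: gcd(3705, 16) = 1; lcm(3705, 16) = 3705 * 16 / 1 = 59280 / 1 = 59280
Full cycle length = 59280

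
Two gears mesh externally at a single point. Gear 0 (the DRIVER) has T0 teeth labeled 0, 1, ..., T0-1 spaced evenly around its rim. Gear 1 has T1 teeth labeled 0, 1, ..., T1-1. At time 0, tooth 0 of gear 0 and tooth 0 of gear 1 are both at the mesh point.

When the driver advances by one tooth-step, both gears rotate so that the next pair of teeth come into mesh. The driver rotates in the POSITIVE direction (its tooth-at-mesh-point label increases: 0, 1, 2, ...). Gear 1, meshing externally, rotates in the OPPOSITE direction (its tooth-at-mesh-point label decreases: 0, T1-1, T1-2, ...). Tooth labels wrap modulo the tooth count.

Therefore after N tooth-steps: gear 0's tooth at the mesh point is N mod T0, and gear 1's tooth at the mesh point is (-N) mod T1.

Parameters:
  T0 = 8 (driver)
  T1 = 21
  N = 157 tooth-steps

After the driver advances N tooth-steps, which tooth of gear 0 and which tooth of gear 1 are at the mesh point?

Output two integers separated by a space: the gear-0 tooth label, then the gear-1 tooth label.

Answer: 5 11

Derivation:
Gear 0 (driver, T0=8): tooth at mesh = N mod T0
  157 = 19 * 8 + 5, so 157 mod 8 = 5
  gear 0 tooth = 5
Gear 1 (driven, T1=21): tooth at mesh = (-N) mod T1
  157 = 7 * 21 + 10, so 157 mod 21 = 10
  (-157) mod 21 = (-10) mod 21 = 21 - 10 = 11
Mesh after 157 steps: gear-0 tooth 5 meets gear-1 tooth 11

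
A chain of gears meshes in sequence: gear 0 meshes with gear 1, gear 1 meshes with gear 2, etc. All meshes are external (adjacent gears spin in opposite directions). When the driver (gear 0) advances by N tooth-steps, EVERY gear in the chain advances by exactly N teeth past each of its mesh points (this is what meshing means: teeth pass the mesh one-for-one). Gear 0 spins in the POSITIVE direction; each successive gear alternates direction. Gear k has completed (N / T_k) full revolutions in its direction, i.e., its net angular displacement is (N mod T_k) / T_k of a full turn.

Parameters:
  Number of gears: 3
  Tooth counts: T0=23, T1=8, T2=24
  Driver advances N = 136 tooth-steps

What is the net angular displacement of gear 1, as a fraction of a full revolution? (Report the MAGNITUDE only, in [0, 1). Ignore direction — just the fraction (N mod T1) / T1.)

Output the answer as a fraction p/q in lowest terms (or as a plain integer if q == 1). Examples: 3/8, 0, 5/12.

Chain of 3 gears, tooth counts: [23, 8, 24]
  gear 0: T0=23, direction=positive, advance = 136 mod 23 = 21 teeth = 21/23 turn
  gear 1: T1=8, direction=negative, advance = 136 mod 8 = 0 teeth = 0/8 turn
  gear 2: T2=24, direction=positive, advance = 136 mod 24 = 16 teeth = 16/24 turn
Gear 1: 136 mod 8 = 0
Fraction = 0 / 8 = 0/1 (gcd(0,8)=8) = 0

Answer: 0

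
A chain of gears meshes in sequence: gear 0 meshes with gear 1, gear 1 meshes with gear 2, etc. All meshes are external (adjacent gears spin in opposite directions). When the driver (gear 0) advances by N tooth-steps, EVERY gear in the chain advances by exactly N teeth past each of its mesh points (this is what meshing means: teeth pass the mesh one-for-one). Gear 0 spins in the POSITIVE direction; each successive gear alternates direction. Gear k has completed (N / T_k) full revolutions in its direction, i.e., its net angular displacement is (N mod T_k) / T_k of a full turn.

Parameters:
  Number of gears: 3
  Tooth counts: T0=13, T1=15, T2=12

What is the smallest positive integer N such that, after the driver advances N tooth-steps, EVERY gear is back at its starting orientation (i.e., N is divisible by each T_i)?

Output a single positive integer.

Gear k returns to start when N is a multiple of T_k.
All gears at start simultaneously when N is a common multiple of [13, 15, 12]; the smallest such N is lcm(13, 15, 12).
Start: lcm = T0 = 13
Fold in T1=15: gcd(13, 15) = 1; lcm(13, 15) = 13 * 15 / 1 = 195 / 1 = 195
Fold in T2=12: gcd(195, 12) = 3; lcm(195, 12) = 195 * 12 / 3 = 2340 / 3 = 780
Full cycle length = 780

Answer: 780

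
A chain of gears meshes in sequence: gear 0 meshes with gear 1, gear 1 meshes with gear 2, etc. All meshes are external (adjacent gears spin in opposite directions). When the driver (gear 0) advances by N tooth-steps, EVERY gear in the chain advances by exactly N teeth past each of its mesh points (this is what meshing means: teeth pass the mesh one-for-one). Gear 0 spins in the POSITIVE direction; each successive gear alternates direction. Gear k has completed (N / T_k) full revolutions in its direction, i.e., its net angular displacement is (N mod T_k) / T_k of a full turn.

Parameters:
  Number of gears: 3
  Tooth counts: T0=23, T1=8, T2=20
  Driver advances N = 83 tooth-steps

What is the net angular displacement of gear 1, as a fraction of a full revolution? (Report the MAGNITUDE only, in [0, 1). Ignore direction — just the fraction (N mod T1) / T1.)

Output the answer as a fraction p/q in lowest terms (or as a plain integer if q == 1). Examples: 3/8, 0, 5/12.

Answer: 3/8

Derivation:
Chain of 3 gears, tooth counts: [23, 8, 20]
  gear 0: T0=23, direction=positive, advance = 83 mod 23 = 14 teeth = 14/23 turn
  gear 1: T1=8, direction=negative, advance = 83 mod 8 = 3 teeth = 3/8 turn
  gear 2: T2=20, direction=positive, advance = 83 mod 20 = 3 teeth = 3/20 turn
Gear 1: 83 mod 8 = 3
Fraction = 3 / 8 = 3/8 (gcd(3,8)=1) = 3/8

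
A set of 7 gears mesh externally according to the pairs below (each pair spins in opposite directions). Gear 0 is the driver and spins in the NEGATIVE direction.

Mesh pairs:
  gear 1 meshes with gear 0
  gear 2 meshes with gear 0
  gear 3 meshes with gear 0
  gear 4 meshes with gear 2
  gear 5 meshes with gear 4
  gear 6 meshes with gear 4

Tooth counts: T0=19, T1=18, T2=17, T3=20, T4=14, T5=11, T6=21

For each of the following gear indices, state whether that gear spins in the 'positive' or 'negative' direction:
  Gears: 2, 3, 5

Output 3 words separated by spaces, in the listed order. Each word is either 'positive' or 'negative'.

Gear 0 (driver): negative (depth 0)
  gear 1: meshes with gear 0 -> depth 1 -> positive (opposite of gear 0)
  gear 2: meshes with gear 0 -> depth 1 -> positive (opposite of gear 0)
  gear 3: meshes with gear 0 -> depth 1 -> positive (opposite of gear 0)
  gear 4: meshes with gear 2 -> depth 2 -> negative (opposite of gear 2)
  gear 5: meshes with gear 4 -> depth 3 -> positive (opposite of gear 4)
  gear 6: meshes with gear 4 -> depth 3 -> positive (opposite of gear 4)
Queried indices 2, 3, 5 -> positive, positive, positive

Answer: positive positive positive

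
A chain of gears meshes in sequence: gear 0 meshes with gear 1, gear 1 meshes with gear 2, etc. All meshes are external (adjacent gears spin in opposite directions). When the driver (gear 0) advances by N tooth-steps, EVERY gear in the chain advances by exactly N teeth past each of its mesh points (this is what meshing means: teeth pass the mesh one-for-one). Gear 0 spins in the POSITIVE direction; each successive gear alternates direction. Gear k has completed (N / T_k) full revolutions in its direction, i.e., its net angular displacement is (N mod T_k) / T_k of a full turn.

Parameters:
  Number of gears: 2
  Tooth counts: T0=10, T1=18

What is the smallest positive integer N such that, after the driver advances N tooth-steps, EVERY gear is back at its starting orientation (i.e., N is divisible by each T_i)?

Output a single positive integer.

Answer: 90

Derivation:
Gear k returns to start when N is a multiple of T_k.
All gears at start simultaneously when N is a common multiple of [10, 18]; the smallest such N is lcm(10, 18).
Start: lcm = T0 = 10
Fold in T1=18: gcd(10, 18) = 2; lcm(10, 18) = 10 * 18 / 2 = 180 / 2 = 90
Full cycle length = 90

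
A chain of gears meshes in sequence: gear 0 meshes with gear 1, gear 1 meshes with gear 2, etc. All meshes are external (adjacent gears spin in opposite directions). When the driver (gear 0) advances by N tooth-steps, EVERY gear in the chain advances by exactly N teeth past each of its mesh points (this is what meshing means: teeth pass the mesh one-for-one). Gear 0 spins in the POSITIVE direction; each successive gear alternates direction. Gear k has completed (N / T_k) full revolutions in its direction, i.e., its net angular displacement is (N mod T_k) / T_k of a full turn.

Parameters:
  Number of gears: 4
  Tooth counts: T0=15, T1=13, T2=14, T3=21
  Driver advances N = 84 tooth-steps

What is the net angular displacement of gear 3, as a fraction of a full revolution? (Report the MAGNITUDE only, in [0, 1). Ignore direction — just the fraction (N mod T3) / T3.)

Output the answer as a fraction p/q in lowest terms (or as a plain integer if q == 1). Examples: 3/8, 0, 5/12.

Chain of 4 gears, tooth counts: [15, 13, 14, 21]
  gear 0: T0=15, direction=positive, advance = 84 mod 15 = 9 teeth = 9/15 turn
  gear 1: T1=13, direction=negative, advance = 84 mod 13 = 6 teeth = 6/13 turn
  gear 2: T2=14, direction=positive, advance = 84 mod 14 = 0 teeth = 0/14 turn
  gear 3: T3=21, direction=negative, advance = 84 mod 21 = 0 teeth = 0/21 turn
Gear 3: 84 mod 21 = 0
Fraction = 0 / 21 = 0/1 (gcd(0,21)=21) = 0

Answer: 0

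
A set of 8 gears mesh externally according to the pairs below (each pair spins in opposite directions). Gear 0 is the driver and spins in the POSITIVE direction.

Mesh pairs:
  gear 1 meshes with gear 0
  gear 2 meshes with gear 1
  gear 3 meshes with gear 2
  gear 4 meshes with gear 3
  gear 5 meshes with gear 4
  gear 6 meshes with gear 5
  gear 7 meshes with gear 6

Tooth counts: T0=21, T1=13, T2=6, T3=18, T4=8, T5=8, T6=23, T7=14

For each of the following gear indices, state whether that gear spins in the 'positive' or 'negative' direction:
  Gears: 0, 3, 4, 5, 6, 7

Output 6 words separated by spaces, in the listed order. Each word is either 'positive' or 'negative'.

Answer: positive negative positive negative positive negative

Derivation:
Gear 0 (driver): positive (depth 0)
  gear 1: meshes with gear 0 -> depth 1 -> negative (opposite of gear 0)
  gear 2: meshes with gear 1 -> depth 2 -> positive (opposite of gear 1)
  gear 3: meshes with gear 2 -> depth 3 -> negative (opposite of gear 2)
  gear 4: meshes with gear 3 -> depth 4 -> positive (opposite of gear 3)
  gear 5: meshes with gear 4 -> depth 5 -> negative (opposite of gear 4)
  gear 6: meshes with gear 5 -> depth 6 -> positive (opposite of gear 5)
  gear 7: meshes with gear 6 -> depth 7 -> negative (opposite of gear 6)
Queried indices 0, 3, 4, 5, 6, 7 -> positive, negative, positive, negative, positive, negative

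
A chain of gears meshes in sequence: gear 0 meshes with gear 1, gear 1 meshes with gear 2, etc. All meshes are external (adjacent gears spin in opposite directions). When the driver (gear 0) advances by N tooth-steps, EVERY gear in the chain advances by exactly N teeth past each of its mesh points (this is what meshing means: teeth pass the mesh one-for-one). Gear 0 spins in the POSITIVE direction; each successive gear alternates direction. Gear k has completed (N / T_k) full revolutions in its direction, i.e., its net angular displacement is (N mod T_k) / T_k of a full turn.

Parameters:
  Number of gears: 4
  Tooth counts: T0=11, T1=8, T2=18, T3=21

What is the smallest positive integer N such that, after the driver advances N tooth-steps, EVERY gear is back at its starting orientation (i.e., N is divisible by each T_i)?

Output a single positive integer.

Gear k returns to start when N is a multiple of T_k.
All gears at start simultaneously when N is a common multiple of [11, 8, 18, 21]; the smallest such N is lcm(11, 8, 18, 21).
Start: lcm = T0 = 11
Fold in T1=8: gcd(11, 8) = 1; lcm(11, 8) = 11 * 8 / 1 = 88 / 1 = 88
Fold in T2=18: gcd(88, 18) = 2; lcm(88, 18) = 88 * 18 / 2 = 1584 / 2 = 792
Fold in T3=21: gcd(792, 21) = 3; lcm(792, 21) = 792 * 21 / 3 = 16632 / 3 = 5544
Full cycle length = 5544

Answer: 5544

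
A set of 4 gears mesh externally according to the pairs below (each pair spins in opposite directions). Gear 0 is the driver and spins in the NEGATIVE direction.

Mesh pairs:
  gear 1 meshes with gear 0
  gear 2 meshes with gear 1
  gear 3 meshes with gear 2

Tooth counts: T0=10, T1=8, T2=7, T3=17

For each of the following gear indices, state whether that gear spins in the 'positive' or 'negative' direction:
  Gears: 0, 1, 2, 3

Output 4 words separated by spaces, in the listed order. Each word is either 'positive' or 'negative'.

Answer: negative positive negative positive

Derivation:
Gear 0 (driver): negative (depth 0)
  gear 1: meshes with gear 0 -> depth 1 -> positive (opposite of gear 0)
  gear 2: meshes with gear 1 -> depth 2 -> negative (opposite of gear 1)
  gear 3: meshes with gear 2 -> depth 3 -> positive (opposite of gear 2)
Queried indices 0, 1, 2, 3 -> negative, positive, negative, positive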